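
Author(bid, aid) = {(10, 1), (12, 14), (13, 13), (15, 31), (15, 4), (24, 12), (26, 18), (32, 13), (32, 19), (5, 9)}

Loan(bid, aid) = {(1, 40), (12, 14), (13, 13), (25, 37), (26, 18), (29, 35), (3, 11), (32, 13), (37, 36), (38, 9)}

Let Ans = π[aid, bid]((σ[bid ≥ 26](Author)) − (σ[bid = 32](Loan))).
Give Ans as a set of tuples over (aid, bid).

{(18, 26), (19, 32)}

Filtering on bid ≥ 26 leaves {(26, 18), (32, 13), (32, 19)}.
Filtering on bid = 32 leaves {(32, 13)}.
Difference: {(26, 18), (32, 13), (32, 19)} with {(32, 13)} → {(26, 18), (32, 19)}
Keep only column(s) aid, bid: {(18, 26), (19, 32)}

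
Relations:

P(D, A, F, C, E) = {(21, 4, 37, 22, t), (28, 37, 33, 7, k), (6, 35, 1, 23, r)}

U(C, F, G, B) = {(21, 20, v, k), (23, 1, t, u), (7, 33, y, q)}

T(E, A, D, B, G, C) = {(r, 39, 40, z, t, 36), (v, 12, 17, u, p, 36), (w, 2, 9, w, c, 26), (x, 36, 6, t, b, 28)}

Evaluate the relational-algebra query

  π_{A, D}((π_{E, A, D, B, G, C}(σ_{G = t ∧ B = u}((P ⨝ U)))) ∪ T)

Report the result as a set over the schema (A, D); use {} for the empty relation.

{(12, 17), (2, 9), (35, 6), (36, 6), (39, 40)}

Natural join on F, C: {(28, 37, 33, 7, k, y, q), (6, 35, 1, 23, r, t, u)}
Filtering on G = t ∧ B = u leaves {(6, 35, 1, 23, r, t, u)}.
Keep only column(s) E, A, D, B, G, C: {(r, 35, 6, u, t, 23)}
Union: {(r, 35, 6, u, t, 23)} with {(r, 39, 40, z, t, 36), (v, 12, 17, u, p, 36), (w, 2, 9, w, c, 26), (x, 36, 6, t, b, 28)} → {(r, 35, 6, u, t, 23), (r, 39, 40, z, t, 36), (v, 12, 17, u, p, 36), (w, 2, 9, w, c, 26), (x, 36, 6, t, b, 28)}
Keep only column(s) A, D: {(12, 17), (2, 9), (35, 6), (36, 6), (39, 40)}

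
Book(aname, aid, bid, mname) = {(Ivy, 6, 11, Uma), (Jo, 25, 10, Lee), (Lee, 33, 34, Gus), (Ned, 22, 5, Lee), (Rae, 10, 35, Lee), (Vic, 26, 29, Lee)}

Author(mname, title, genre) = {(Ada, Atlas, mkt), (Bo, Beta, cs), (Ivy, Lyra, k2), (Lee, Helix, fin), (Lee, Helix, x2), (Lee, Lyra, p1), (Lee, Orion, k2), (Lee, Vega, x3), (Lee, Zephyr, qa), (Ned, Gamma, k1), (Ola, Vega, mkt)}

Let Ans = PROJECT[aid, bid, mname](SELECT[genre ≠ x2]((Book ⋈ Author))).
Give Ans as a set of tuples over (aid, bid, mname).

{(10, 35, Lee), (22, 5, Lee), (25, 10, Lee), (26, 29, Lee)}

Book ⋈ Author (natural join on mname): {(Jo, 25, 10, Lee, Helix, fin), (Jo, 25, 10, Lee, Helix, x2), (Jo, 25, 10, Lee, Lyra, p1), (Jo, 25, 10, Lee, Orion, k2), (Jo, 25, 10, Lee, Vega, x3), (Jo, 25, 10, Lee, Zephyr, qa), (Ned, 22, 5, Lee, Helix, fin), (Ned, 22, 5, Lee, Helix, x2), (Ned, 22, 5, Lee, Lyra, p1), (Ned, 22, 5, Lee, Orion, k2), (Ned, 22, 5, Lee, Vega, x3), (Ned, 22, 5, Lee, Zephyr, qa), (Rae, 10, 35, Lee, Helix, fin), (Rae, 10, 35, Lee, Helix, x2), (Rae, 10, 35, Lee, Lyra, p1), (Rae, 10, 35, Lee, Orion, k2), (Rae, 10, 35, Lee, Vega, x3), (Rae, 10, 35, Lee, Zephyr, qa), (Vic, 26, 29, Lee, Helix, fin), (Vic, 26, 29, Lee, Helix, x2), (Vic, 26, 29, Lee, Lyra, p1), (Vic, 26, 29, Lee, Orion, k2), (Vic, 26, 29, Lee, Vega, x3), (Vic, 26, 29, Lee, Zephyr, qa)}
Apply σ_{genre ≠ x2}; surviving tuples: {(Jo, 25, 10, Lee, Helix, fin), (Jo, 25, 10, Lee, Lyra, p1), (Jo, 25, 10, Lee, Orion, k2), (Jo, 25, 10, Lee, Vega, x3), (Jo, 25, 10, Lee, Zephyr, qa), (Ned, 22, 5, Lee, Helix, fin), (Ned, 22, 5, Lee, Lyra, p1), (Ned, 22, 5, Lee, Orion, k2), (Ned, 22, 5, Lee, Vega, x3), (Ned, 22, 5, Lee, Zephyr, qa), (Rae, 10, 35, Lee, Helix, fin), (Rae, 10, 35, Lee, Lyra, p1), (Rae, 10, 35, Lee, Orion, k2), (Rae, 10, 35, Lee, Vega, x3), (Rae, 10, 35, Lee, Zephyr, qa), (Vic, 26, 29, Lee, Helix, fin), (Vic, 26, 29, Lee, Lyra, p1), (Vic, 26, 29, Lee, Orion, k2), (Vic, 26, 29, Lee, Vega, x3), (Vic, 26, 29, Lee, Zephyr, qa)}
Projecting to aid, bid, mname (16 duplicate(s) eliminated): {(10, 35, Lee), (22, 5, Lee), (25, 10, Lee), (26, 29, Lee)}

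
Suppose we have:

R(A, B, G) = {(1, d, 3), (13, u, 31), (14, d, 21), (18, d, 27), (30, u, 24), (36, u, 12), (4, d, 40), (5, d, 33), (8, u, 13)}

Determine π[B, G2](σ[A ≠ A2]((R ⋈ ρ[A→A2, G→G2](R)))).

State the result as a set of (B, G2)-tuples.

{(d, 21), (d, 27), (d, 3), (d, 33), (d, 40), (u, 12), (u, 13), (u, 24), (u, 31)}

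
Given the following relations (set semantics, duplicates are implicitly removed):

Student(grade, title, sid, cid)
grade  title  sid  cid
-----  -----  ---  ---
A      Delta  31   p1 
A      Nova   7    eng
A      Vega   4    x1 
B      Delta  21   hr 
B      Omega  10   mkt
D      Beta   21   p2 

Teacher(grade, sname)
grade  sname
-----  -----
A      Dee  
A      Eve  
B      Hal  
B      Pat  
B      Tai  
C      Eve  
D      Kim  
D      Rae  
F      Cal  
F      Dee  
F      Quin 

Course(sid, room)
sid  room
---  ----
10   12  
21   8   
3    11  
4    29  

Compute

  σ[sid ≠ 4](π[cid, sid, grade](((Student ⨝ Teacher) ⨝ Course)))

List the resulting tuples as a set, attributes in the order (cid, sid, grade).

{(hr, 21, B), (mkt, 10, B), (p2, 21, D)}

Joining Student and Teacher on grade yields {(A, Delta, 31, p1, Dee), (A, Delta, 31, p1, Eve), (A, Nova, 7, eng, Dee), (A, Nova, 7, eng, Eve), (A, Vega, 4, x1, Dee), (A, Vega, 4, x1, Eve), (B, Delta, 21, hr, Hal), (B, Delta, 21, hr, Pat), (B, Delta, 21, hr, Tai), (B, Omega, 10, mkt, Hal), (B, Omega, 10, mkt, Pat), (B, Omega, 10, mkt, Tai), (D, Beta, 21, p2, Kim), (D, Beta, 21, p2, Rae)}.
Joining (Student ⨝ Teacher) and Course on sid yields {(A, Vega, 4, x1, Dee, 29), (A, Vega, 4, x1, Eve, 29), (B, Delta, 21, hr, Hal, 8), (B, Delta, 21, hr, Pat, 8), (B, Delta, 21, hr, Tai, 8), (B, Omega, 10, mkt, Hal, 12), (B, Omega, 10, mkt, Pat, 12), (B, Omega, 10, mkt, Tai, 12), (D, Beta, 21, p2, Kim, 8), (D, Beta, 21, p2, Rae, 8)}.
Projecting to cid, sid, grade (6 duplicate(s) eliminated): {(hr, 21, B), (mkt, 10, B), (p2, 21, D), (x1, 4, A)}
Apply σ_{sid ≠ 4}; surviving tuples: {(hr, 21, B), (mkt, 10, B), (p2, 21, D)}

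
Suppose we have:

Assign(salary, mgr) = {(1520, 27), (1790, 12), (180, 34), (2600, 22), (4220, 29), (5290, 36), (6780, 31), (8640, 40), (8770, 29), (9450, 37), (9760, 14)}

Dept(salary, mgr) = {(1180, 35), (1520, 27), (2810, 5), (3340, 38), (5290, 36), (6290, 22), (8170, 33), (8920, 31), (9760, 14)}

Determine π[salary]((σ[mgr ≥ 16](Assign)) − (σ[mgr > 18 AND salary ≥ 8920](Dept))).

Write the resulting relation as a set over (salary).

{1520, 180, 2600, 4220, 5290, 6780, 8640, 8770, 9450}

Apply σ_{mgr ≥ 16}; surviving tuples: {(1520, 27), (180, 34), (2600, 22), (4220, 29), (5290, 36), (6780, 31), (8640, 40), (8770, 29), (9450, 37)}
Apply σ_{mgr > 18 AND salary ≥ 8920}; surviving tuples: {(8920, 31)}
Difference: {(1520, 27), (180, 34), (2600, 22), (4220, 29), (5290, 36), (6780, 31), (8640, 40), (8770, 29), (9450, 37)} with {(8920, 31)} → {(1520, 27), (180, 34), (2600, 22), (4220, 29), (5290, 36), (6780, 31), (8640, 40), (8770, 29), (9450, 37)}
π_{salary} gives {1520, 180, 2600, 4220, 5290, 6780, 8640, 8770, 9450}.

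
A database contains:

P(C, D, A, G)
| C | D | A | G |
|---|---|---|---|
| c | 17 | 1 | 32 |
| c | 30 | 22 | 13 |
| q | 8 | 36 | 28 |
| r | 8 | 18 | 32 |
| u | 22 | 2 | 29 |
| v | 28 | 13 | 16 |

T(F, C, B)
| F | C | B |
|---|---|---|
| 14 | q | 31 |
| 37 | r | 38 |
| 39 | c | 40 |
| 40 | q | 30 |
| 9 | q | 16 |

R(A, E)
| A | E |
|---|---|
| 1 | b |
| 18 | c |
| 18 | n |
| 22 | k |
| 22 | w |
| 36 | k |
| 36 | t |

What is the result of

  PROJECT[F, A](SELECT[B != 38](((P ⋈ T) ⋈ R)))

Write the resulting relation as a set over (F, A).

P ⋈ T (natural join on C): {(c, 17, 1, 32, 39, 40), (c, 30, 22, 13, 39, 40), (q, 8, 36, 28, 14, 31), (q, 8, 36, 28, 40, 30), (q, 8, 36, 28, 9, 16), (r, 8, 18, 32, 37, 38)}
(P ⋈ T) ⋈ R (natural join on A): {(c, 17, 1, 32, 39, 40, b), (c, 30, 22, 13, 39, 40, k), (c, 30, 22, 13, 39, 40, w), (q, 8, 36, 28, 14, 31, k), (q, 8, 36, 28, 14, 31, t), (q, 8, 36, 28, 40, 30, k), (q, 8, 36, 28, 40, 30, t), (q, 8, 36, 28, 9, 16, k), (q, 8, 36, 28, 9, 16, t), (r, 8, 18, 32, 37, 38, c), (r, 8, 18, 32, 37, 38, n)}
Filtering on B != 38 leaves {(c, 17, 1, 32, 39, 40, b), (c, 30, 22, 13, 39, 40, k), (c, 30, 22, 13, 39, 40, w), (q, 8, 36, 28, 14, 31, k), (q, 8, 36, 28, 14, 31, t), (q, 8, 36, 28, 40, 30, k), (q, 8, 36, 28, 40, 30, t), (q, 8, 36, 28, 9, 16, k), (q, 8, 36, 28, 9, 16, t)}.
Projecting to F, A (4 duplicate(s) eliminated): {(14, 36), (39, 1), (39, 22), (40, 36), (9, 36)}

{(14, 36), (39, 1), (39, 22), (40, 36), (9, 36)}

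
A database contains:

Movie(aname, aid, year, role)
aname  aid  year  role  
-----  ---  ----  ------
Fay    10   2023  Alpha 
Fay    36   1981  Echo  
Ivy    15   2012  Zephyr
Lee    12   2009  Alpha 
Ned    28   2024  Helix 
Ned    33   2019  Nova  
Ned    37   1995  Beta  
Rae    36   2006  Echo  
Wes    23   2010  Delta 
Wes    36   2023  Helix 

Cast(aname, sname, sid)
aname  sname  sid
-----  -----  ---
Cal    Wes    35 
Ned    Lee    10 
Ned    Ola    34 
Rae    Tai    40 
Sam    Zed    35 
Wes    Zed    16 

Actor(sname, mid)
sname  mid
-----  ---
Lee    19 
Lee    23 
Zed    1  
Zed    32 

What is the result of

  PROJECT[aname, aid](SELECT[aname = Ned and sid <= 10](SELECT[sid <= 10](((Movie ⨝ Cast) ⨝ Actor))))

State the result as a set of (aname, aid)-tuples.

Natural join on aname: {(Ned, 28, 2024, Helix, Lee, 10), (Ned, 28, 2024, Helix, Ola, 34), (Ned, 33, 2019, Nova, Lee, 10), (Ned, 33, 2019, Nova, Ola, 34), (Ned, 37, 1995, Beta, Lee, 10), (Ned, 37, 1995, Beta, Ola, 34), (Rae, 36, 2006, Echo, Tai, 40), (Wes, 23, 2010, Delta, Zed, 16), (Wes, 36, 2023, Helix, Zed, 16)}
Natural join on sname: {(Ned, 28, 2024, Helix, Lee, 10, 19), (Ned, 28, 2024, Helix, Lee, 10, 23), (Ned, 33, 2019, Nova, Lee, 10, 19), (Ned, 33, 2019, Nova, Lee, 10, 23), (Ned, 37, 1995, Beta, Lee, 10, 19), (Ned, 37, 1995, Beta, Lee, 10, 23), (Wes, 23, 2010, Delta, Zed, 16, 1), (Wes, 23, 2010, Delta, Zed, 16, 32), (Wes, 36, 2023, Helix, Zed, 16, 1), (Wes, 36, 2023, Helix, Zed, 16, 32)}
σ[sid <= 10]: keep tuples satisfying sid <= 10 → {(Ned, 28, 2024, Helix, Lee, 10, 19), (Ned, 28, 2024, Helix, Lee, 10, 23), (Ned, 33, 2019, Nova, Lee, 10, 19), (Ned, 33, 2019, Nova, Lee, 10, 23), (Ned, 37, 1995, Beta, Lee, 10, 19), (Ned, 37, 1995, Beta, Lee, 10, 23)}
σ[aname = Ned and sid <= 10]: keep tuples satisfying aname = Ned and sid <= 10 → {(Ned, 28, 2024, Helix, Lee, 10, 19), (Ned, 28, 2024, Helix, Lee, 10, 23), (Ned, 33, 2019, Nova, Lee, 10, 19), (Ned, 33, 2019, Nova, Lee, 10, 23), (Ned, 37, 1995, Beta, Lee, 10, 19), (Ned, 37, 1995, Beta, Lee, 10, 23)}
π_{aname, aid} gives {(Ned, 28), (Ned, 33), (Ned, 37)} (3 duplicate(s) eliminated).

{(Ned, 28), (Ned, 33), (Ned, 37)}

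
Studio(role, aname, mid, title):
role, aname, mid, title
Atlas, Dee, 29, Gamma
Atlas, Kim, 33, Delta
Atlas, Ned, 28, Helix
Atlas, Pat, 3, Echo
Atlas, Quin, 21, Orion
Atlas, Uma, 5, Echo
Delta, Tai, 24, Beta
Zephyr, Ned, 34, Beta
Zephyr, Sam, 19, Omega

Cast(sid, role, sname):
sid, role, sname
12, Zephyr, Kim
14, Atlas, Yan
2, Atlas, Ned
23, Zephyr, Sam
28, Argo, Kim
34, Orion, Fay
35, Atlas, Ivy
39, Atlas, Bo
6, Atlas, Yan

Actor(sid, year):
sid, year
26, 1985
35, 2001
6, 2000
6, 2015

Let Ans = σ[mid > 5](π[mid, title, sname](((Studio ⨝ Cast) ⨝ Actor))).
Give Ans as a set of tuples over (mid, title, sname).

Studio ⋈ Cast (natural join on role): {(Atlas, Dee, 29, Gamma, 14, Yan), (Atlas, Dee, 29, Gamma, 2, Ned), (Atlas, Dee, 29, Gamma, 35, Ivy), (Atlas, Dee, 29, Gamma, 39, Bo), (Atlas, Dee, 29, Gamma, 6, Yan), (Atlas, Kim, 33, Delta, 14, Yan), (Atlas, Kim, 33, Delta, 2, Ned), (Atlas, Kim, 33, Delta, 35, Ivy), (Atlas, Kim, 33, Delta, 39, Bo), (Atlas, Kim, 33, Delta, 6, Yan), (Atlas, Ned, 28, Helix, 14, Yan), (Atlas, Ned, 28, Helix, 2, Ned), (Atlas, Ned, 28, Helix, 35, Ivy), (Atlas, Ned, 28, Helix, 39, Bo), (Atlas, Ned, 28, Helix, 6, Yan), (Atlas, Pat, 3, Echo, 14, Yan), (Atlas, Pat, 3, Echo, 2, Ned), (Atlas, Pat, 3, Echo, 35, Ivy), (Atlas, Pat, 3, Echo, 39, Bo), (Atlas, Pat, 3, Echo, 6, Yan), (Atlas, Quin, 21, Orion, 14, Yan), (Atlas, Quin, 21, Orion, 2, Ned), (Atlas, Quin, 21, Orion, 35, Ivy), (Atlas, Quin, 21, Orion, 39, Bo), (Atlas, Quin, 21, Orion, 6, Yan), (Atlas, Uma, 5, Echo, 14, Yan), (Atlas, Uma, 5, Echo, 2, Ned), (Atlas, Uma, 5, Echo, 35, Ivy), (Atlas, Uma, 5, Echo, 39, Bo), (Atlas, Uma, 5, Echo, 6, Yan), (Zephyr, Ned, 34, Beta, 12, Kim), (Zephyr, Ned, 34, Beta, 23, Sam), (Zephyr, Sam, 19, Omega, 12, Kim), (Zephyr, Sam, 19, Omega, 23, Sam)}
(Studio ⨝ Cast) ⋈ Actor (natural join on sid): {(Atlas, Dee, 29, Gamma, 35, Ivy, 2001), (Atlas, Dee, 29, Gamma, 6, Yan, 2000), (Atlas, Dee, 29, Gamma, 6, Yan, 2015), (Atlas, Kim, 33, Delta, 35, Ivy, 2001), (Atlas, Kim, 33, Delta, 6, Yan, 2000), (Atlas, Kim, 33, Delta, 6, Yan, 2015), (Atlas, Ned, 28, Helix, 35, Ivy, 2001), (Atlas, Ned, 28, Helix, 6, Yan, 2000), (Atlas, Ned, 28, Helix, 6, Yan, 2015), (Atlas, Pat, 3, Echo, 35, Ivy, 2001), (Atlas, Pat, 3, Echo, 6, Yan, 2000), (Atlas, Pat, 3, Echo, 6, Yan, 2015), (Atlas, Quin, 21, Orion, 35, Ivy, 2001), (Atlas, Quin, 21, Orion, 6, Yan, 2000), (Atlas, Quin, 21, Orion, 6, Yan, 2015), (Atlas, Uma, 5, Echo, 35, Ivy, 2001), (Atlas, Uma, 5, Echo, 6, Yan, 2000), (Atlas, Uma, 5, Echo, 6, Yan, 2015)}
Projecting to mid, title, sname (6 duplicate(s) eliminated): {(21, Orion, Ivy), (21, Orion, Yan), (28, Helix, Ivy), (28, Helix, Yan), (29, Gamma, Ivy), (29, Gamma, Yan), (3, Echo, Ivy), (3, Echo, Yan), (33, Delta, Ivy), (33, Delta, Yan), (5, Echo, Ivy), (5, Echo, Yan)}
Apply σ_{mid > 5}; surviving tuples: {(21, Orion, Ivy), (21, Orion, Yan), (28, Helix, Ivy), (28, Helix, Yan), (29, Gamma, Ivy), (29, Gamma, Yan), (33, Delta, Ivy), (33, Delta, Yan)}

{(21, Orion, Ivy), (21, Orion, Yan), (28, Helix, Ivy), (28, Helix, Yan), (29, Gamma, Ivy), (29, Gamma, Yan), (33, Delta, Ivy), (33, Delta, Yan)}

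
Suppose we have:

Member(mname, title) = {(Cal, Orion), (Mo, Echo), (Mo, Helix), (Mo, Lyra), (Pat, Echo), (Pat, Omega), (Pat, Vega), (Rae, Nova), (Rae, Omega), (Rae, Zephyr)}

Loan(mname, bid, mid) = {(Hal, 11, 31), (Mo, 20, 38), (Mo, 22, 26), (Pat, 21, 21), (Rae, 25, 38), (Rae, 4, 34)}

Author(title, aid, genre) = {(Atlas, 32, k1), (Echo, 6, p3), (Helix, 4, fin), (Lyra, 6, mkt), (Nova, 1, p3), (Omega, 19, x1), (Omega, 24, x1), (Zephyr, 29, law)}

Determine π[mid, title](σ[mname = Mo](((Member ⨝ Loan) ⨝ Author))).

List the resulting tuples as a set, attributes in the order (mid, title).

Natural join on mname: {(Mo, Echo, 20, 38), (Mo, Echo, 22, 26), (Mo, Helix, 20, 38), (Mo, Helix, 22, 26), (Mo, Lyra, 20, 38), (Mo, Lyra, 22, 26), (Pat, Echo, 21, 21), (Pat, Omega, 21, 21), (Pat, Vega, 21, 21), (Rae, Nova, 25, 38), (Rae, Nova, 4, 34), (Rae, Omega, 25, 38), (Rae, Omega, 4, 34), (Rae, Zephyr, 25, 38), (Rae, Zephyr, 4, 34)}
Natural join on title: {(Mo, Echo, 20, 38, 6, p3), (Mo, Echo, 22, 26, 6, p3), (Mo, Helix, 20, 38, 4, fin), (Mo, Helix, 22, 26, 4, fin), (Mo, Lyra, 20, 38, 6, mkt), (Mo, Lyra, 22, 26, 6, mkt), (Pat, Echo, 21, 21, 6, p3), (Pat, Omega, 21, 21, 19, x1), (Pat, Omega, 21, 21, 24, x1), (Rae, Nova, 25, 38, 1, p3), (Rae, Nova, 4, 34, 1, p3), (Rae, Omega, 25, 38, 19, x1), (Rae, Omega, 25, 38, 24, x1), (Rae, Omega, 4, 34, 19, x1), (Rae, Omega, 4, 34, 24, x1), (Rae, Zephyr, 25, 38, 29, law), (Rae, Zephyr, 4, 34, 29, law)}
Selection mname = Mo: {(Mo, Echo, 20, 38, 6, p3), (Mo, Echo, 22, 26, 6, p3), (Mo, Helix, 20, 38, 4, fin), (Mo, Helix, 22, 26, 4, fin), (Mo, Lyra, 20, 38, 6, mkt), (Mo, Lyra, 22, 26, 6, mkt)}
Keep only column(s) mid, title: {(26, Echo), (26, Helix), (26, Lyra), (38, Echo), (38, Helix), (38, Lyra)}

{(26, Echo), (26, Helix), (26, Lyra), (38, Echo), (38, Helix), (38, Lyra)}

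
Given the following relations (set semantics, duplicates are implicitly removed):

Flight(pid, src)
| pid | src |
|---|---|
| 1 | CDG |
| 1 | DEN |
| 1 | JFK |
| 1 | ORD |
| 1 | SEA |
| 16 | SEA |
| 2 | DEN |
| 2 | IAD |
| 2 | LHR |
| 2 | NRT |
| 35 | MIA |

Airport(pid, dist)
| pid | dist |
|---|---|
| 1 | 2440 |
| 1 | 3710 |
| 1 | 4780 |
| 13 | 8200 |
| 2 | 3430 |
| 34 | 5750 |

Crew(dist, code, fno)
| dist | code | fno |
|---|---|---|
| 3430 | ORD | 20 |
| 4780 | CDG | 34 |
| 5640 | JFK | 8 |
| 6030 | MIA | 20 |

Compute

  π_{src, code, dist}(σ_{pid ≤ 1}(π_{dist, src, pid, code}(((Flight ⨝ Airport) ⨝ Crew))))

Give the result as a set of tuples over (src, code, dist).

{(CDG, CDG, 4780), (DEN, CDG, 4780), (JFK, CDG, 4780), (ORD, CDG, 4780), (SEA, CDG, 4780)}

Natural join on pid: {(1, CDG, 2440), (1, CDG, 3710), (1, CDG, 4780), (1, DEN, 2440), (1, DEN, 3710), (1, DEN, 4780), (1, JFK, 2440), (1, JFK, 3710), (1, JFK, 4780), (1, ORD, 2440), (1, ORD, 3710), (1, ORD, 4780), (1, SEA, 2440), (1, SEA, 3710), (1, SEA, 4780), (2, DEN, 3430), (2, IAD, 3430), (2, LHR, 3430), (2, NRT, 3430)}
Natural join on dist: {(1, CDG, 4780, CDG, 34), (1, DEN, 4780, CDG, 34), (1, JFK, 4780, CDG, 34), (1, ORD, 4780, CDG, 34), (1, SEA, 4780, CDG, 34), (2, DEN, 3430, ORD, 20), (2, IAD, 3430, ORD, 20), (2, LHR, 3430, ORD, 20), (2, NRT, 3430, ORD, 20)}
Projecting to dist, src, pid, code: {(3430, DEN, 2, ORD), (3430, IAD, 2, ORD), (3430, LHR, 2, ORD), (3430, NRT, 2, ORD), (4780, CDG, 1, CDG), (4780, DEN, 1, CDG), (4780, JFK, 1, CDG), (4780, ORD, 1, CDG), (4780, SEA, 1, CDG)}
Filtering on pid ≤ 1 leaves {(4780, CDG, 1, CDG), (4780, DEN, 1, CDG), (4780, JFK, 1, CDG), (4780, ORD, 1, CDG), (4780, SEA, 1, CDG)}.
Projecting to src, code, dist: {(CDG, CDG, 4780), (DEN, CDG, 4780), (JFK, CDG, 4780), (ORD, CDG, 4780), (SEA, CDG, 4780)}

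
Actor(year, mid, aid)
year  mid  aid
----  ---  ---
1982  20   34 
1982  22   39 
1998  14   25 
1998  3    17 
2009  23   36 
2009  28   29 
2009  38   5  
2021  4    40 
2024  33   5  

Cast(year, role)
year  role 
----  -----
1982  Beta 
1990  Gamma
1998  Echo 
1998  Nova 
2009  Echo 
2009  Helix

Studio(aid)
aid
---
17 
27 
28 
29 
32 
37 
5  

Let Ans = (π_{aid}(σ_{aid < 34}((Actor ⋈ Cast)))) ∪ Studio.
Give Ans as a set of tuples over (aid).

{17, 25, 27, 28, 29, 32, 37, 5}

Joining Actor and Cast on year yields {(1982, 20, 34, Beta), (1982, 22, 39, Beta), (1998, 14, 25, Echo), (1998, 14, 25, Nova), (1998, 3, 17, Echo), (1998, 3, 17, Nova), (2009, 23, 36, Echo), (2009, 23, 36, Helix), (2009, 28, 29, Echo), (2009, 28, 29, Helix), (2009, 38, 5, Echo), (2009, 38, 5, Helix)}.
Selection aid < 34: {(1998, 14, 25, Echo), (1998, 14, 25, Nova), (1998, 3, 17, Echo), (1998, 3, 17, Nova), (2009, 28, 29, Echo), (2009, 28, 29, Helix), (2009, 38, 5, Echo), (2009, 38, 5, Helix)}
Projecting to aid (4 duplicate(s) eliminated): {17, 25, 29, 5}
Set union of the two operands is {17, 25, 27, 28, 29, 32, 37, 5}.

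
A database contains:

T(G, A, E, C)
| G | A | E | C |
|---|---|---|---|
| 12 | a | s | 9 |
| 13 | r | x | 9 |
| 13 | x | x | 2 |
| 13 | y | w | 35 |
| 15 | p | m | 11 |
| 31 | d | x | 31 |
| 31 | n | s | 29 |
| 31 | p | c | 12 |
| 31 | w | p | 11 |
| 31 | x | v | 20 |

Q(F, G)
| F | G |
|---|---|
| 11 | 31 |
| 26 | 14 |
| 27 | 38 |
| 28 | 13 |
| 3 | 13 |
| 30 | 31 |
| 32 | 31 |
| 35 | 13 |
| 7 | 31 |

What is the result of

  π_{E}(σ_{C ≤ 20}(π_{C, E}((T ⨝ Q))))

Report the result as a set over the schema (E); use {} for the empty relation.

T ⋈ Q (natural join on G): {(13, r, x, 9, 28), (13, r, x, 9, 3), (13, r, x, 9, 35), (13, x, x, 2, 28), (13, x, x, 2, 3), (13, x, x, 2, 35), (13, y, w, 35, 28), (13, y, w, 35, 3), (13, y, w, 35, 35), (31, d, x, 31, 11), (31, d, x, 31, 30), (31, d, x, 31, 32), (31, d, x, 31, 7), (31, n, s, 29, 11), (31, n, s, 29, 30), (31, n, s, 29, 32), (31, n, s, 29, 7), (31, p, c, 12, 11), (31, p, c, 12, 30), (31, p, c, 12, 32), (31, p, c, 12, 7), (31, w, p, 11, 11), (31, w, p, 11, 30), (31, w, p, 11, 32), (31, w, p, 11, 7), (31, x, v, 20, 11), (31, x, v, 20, 30), (31, x, v, 20, 32), (31, x, v, 20, 7)}
π_{C, E} gives {(11, p), (12, c), (2, x), (20, v), (29, s), (31, x), (35, w), (9, x)} (21 duplicate(s) eliminated).
Selection C ≤ 20: {(11, p), (12, c), (2, x), (20, v), (9, x)}
π_{E} gives {c, p, v, x} (1 duplicate(s) eliminated).

{c, p, v, x}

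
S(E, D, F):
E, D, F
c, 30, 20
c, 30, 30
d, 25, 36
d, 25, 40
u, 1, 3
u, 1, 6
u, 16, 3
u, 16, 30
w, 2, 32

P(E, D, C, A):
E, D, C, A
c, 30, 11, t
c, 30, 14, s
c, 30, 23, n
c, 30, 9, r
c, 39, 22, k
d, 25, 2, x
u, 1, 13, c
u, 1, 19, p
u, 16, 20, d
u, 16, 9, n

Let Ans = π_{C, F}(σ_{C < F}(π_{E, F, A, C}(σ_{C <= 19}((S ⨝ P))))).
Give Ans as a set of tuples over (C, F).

Natural join on E, D: {(c, 30, 20, 11, t), (c, 30, 20, 14, s), (c, 30, 20, 23, n), (c, 30, 20, 9, r), (c, 30, 30, 11, t), (c, 30, 30, 14, s), (c, 30, 30, 23, n), (c, 30, 30, 9, r), (d, 25, 36, 2, x), (d, 25, 40, 2, x), (u, 1, 3, 13, c), (u, 1, 3, 19, p), (u, 1, 6, 13, c), (u, 1, 6, 19, p), (u, 16, 3, 20, d), (u, 16, 3, 9, n), (u, 16, 30, 20, d), (u, 16, 30, 9, n)}
Selection C <= 19: {(c, 30, 20, 11, t), (c, 30, 20, 14, s), (c, 30, 20, 9, r), (c, 30, 30, 11, t), (c, 30, 30, 14, s), (c, 30, 30, 9, r), (d, 25, 36, 2, x), (d, 25, 40, 2, x), (u, 1, 3, 13, c), (u, 1, 3, 19, p), (u, 1, 6, 13, c), (u, 1, 6, 19, p), (u, 16, 3, 9, n), (u, 16, 30, 9, n)}
Projecting to E, F, A, C: {(c, 20, r, 9), (c, 20, s, 14), (c, 20, t, 11), (c, 30, r, 9), (c, 30, s, 14), (c, 30, t, 11), (d, 36, x, 2), (d, 40, x, 2), (u, 3, c, 13), (u, 3, n, 9), (u, 3, p, 19), (u, 30, n, 9), (u, 6, c, 13), (u, 6, p, 19)}
Selection C < F: {(c, 20, r, 9), (c, 20, s, 14), (c, 20, t, 11), (c, 30, r, 9), (c, 30, s, 14), (c, 30, t, 11), (d, 36, x, 2), (d, 40, x, 2), (u, 30, n, 9)}
Projecting to C, F (1 duplicate(s) eliminated): {(11, 20), (11, 30), (14, 20), (14, 30), (2, 36), (2, 40), (9, 20), (9, 30)}

{(11, 20), (11, 30), (14, 20), (14, 30), (2, 36), (2, 40), (9, 20), (9, 30)}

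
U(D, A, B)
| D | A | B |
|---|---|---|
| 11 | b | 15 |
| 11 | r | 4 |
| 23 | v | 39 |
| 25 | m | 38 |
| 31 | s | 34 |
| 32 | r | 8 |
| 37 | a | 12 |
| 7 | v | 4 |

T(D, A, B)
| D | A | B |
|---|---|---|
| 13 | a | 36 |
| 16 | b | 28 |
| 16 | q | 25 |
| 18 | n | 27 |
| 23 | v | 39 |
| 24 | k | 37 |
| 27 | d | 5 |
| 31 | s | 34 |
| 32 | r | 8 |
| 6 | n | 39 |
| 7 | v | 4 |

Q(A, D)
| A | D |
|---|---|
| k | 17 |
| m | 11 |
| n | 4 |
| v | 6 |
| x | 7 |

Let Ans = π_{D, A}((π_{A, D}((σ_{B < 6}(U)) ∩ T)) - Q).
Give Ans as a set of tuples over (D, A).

{(7, v)}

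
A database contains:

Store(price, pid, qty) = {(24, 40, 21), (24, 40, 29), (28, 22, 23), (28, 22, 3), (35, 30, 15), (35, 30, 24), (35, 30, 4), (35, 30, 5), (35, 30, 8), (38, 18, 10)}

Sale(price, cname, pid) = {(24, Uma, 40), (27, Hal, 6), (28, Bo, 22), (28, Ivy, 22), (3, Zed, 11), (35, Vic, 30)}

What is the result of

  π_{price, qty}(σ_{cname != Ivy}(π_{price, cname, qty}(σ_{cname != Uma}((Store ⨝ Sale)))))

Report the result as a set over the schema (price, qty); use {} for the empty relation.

{(28, 23), (28, 3), (35, 15), (35, 24), (35, 4), (35, 5), (35, 8)}

Joining Store and Sale on price, pid yields {(24, 40, 21, Uma), (24, 40, 29, Uma), (28, 22, 23, Bo), (28, 22, 23, Ivy), (28, 22, 3, Bo), (28, 22, 3, Ivy), (35, 30, 15, Vic), (35, 30, 24, Vic), (35, 30, 4, Vic), (35, 30, 5, Vic), (35, 30, 8, Vic)}.
Selection cname != Uma: {(28, 22, 23, Bo), (28, 22, 23, Ivy), (28, 22, 3, Bo), (28, 22, 3, Ivy), (35, 30, 15, Vic), (35, 30, 24, Vic), (35, 30, 4, Vic), (35, 30, 5, Vic), (35, 30, 8, Vic)}
Keep only column(s) price, cname, qty: {(28, Bo, 23), (28, Bo, 3), (28, Ivy, 23), (28, Ivy, 3), (35, Vic, 15), (35, Vic, 24), (35, Vic, 4), (35, Vic, 5), (35, Vic, 8)}
Selection cname != Ivy: {(28, Bo, 23), (28, Bo, 3), (35, Vic, 15), (35, Vic, 24), (35, Vic, 4), (35, Vic, 5), (35, Vic, 8)}
Keep only column(s) price, qty: {(28, 23), (28, 3), (35, 15), (35, 24), (35, 4), (35, 5), (35, 8)}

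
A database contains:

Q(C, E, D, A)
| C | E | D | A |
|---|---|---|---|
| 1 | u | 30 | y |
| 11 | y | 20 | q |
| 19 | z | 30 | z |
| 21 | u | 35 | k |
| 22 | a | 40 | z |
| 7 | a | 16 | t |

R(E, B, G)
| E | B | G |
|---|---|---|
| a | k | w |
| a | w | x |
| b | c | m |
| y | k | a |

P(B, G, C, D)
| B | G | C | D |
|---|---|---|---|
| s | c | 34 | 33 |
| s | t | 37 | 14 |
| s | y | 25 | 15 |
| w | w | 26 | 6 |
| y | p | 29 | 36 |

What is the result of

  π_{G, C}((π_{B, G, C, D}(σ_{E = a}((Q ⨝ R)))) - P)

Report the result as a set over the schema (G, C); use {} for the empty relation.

{(w, 22), (w, 7), (x, 22), (x, 7)}

Natural join on E: {(11, y, 20, q, k, a), (22, a, 40, z, k, w), (22, a, 40, z, w, x), (7, a, 16, t, k, w), (7, a, 16, t, w, x)}
Filtering on E = a leaves {(22, a, 40, z, k, w), (22, a, 40, z, w, x), (7, a, 16, t, k, w), (7, a, 16, t, w, x)}.
π[B, G, C, D]: project onto (B, G, C, D) → {(k, w, 22, 40), (k, w, 7, 16), (w, x, 22, 40), (w, x, 7, 16)}
Difference: {(k, w, 22, 40), (k, w, 7, 16), (w, x, 22, 40), (w, x, 7, 16)} with {(s, c, 34, 33), (s, t, 37, 14), (s, y, 25, 15), (w, w, 26, 6), (y, p, 29, 36)} → {(k, w, 22, 40), (k, w, 7, 16), (w, x, 22, 40), (w, x, 7, 16)}
π[G, C]: project onto (G, C) → {(w, 22), (w, 7), (x, 22), (x, 7)}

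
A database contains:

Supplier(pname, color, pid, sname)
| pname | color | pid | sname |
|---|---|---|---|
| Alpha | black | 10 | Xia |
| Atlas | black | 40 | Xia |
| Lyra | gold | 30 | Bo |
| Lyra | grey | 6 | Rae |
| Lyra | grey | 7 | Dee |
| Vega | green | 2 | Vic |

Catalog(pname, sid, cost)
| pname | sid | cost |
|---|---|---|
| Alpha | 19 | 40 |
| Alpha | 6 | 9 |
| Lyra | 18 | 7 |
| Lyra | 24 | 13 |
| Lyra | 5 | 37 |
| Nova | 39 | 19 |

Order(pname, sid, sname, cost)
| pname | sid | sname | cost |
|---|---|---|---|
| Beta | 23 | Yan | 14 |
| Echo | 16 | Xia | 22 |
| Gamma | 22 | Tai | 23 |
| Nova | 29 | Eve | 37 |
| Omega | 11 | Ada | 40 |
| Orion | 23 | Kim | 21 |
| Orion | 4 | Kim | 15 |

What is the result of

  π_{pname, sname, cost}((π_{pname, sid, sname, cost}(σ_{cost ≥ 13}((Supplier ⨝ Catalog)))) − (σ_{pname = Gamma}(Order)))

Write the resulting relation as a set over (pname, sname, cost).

{(Alpha, Xia, 40), (Lyra, Bo, 13), (Lyra, Bo, 37), (Lyra, Dee, 13), (Lyra, Dee, 37), (Lyra, Rae, 13), (Lyra, Rae, 37)}

Natural join on pname: {(Alpha, black, 10, Xia, 19, 40), (Alpha, black, 10, Xia, 6, 9), (Lyra, gold, 30, Bo, 18, 7), (Lyra, gold, 30, Bo, 24, 13), (Lyra, gold, 30, Bo, 5, 37), (Lyra, grey, 6, Rae, 18, 7), (Lyra, grey, 6, Rae, 24, 13), (Lyra, grey, 6, Rae, 5, 37), (Lyra, grey, 7, Dee, 18, 7), (Lyra, grey, 7, Dee, 24, 13), (Lyra, grey, 7, Dee, 5, 37)}
Apply σ_{cost ≥ 13}; surviving tuples: {(Alpha, black, 10, Xia, 19, 40), (Lyra, gold, 30, Bo, 24, 13), (Lyra, gold, 30, Bo, 5, 37), (Lyra, grey, 6, Rae, 24, 13), (Lyra, grey, 6, Rae, 5, 37), (Lyra, grey, 7, Dee, 24, 13), (Lyra, grey, 7, Dee, 5, 37)}
π_{pname, sid, sname, cost} gives {(Alpha, 19, Xia, 40), (Lyra, 24, Bo, 13), (Lyra, 24, Dee, 13), (Lyra, 24, Rae, 13), (Lyra, 5, Bo, 37), (Lyra, 5, Dee, 37), (Lyra, 5, Rae, 37)}.
Apply σ_{pname = Gamma}; surviving tuples: {(Gamma, 22, Tai, 23)}
Taking the difference: {(Alpha, 19, Xia, 40), (Lyra, 24, Bo, 13), (Lyra, 24, Dee, 13), (Lyra, 24, Rae, 13), (Lyra, 5, Bo, 37), (Lyra, 5, Dee, 37), (Lyra, 5, Rae, 37)}
π_{pname, sname, cost} gives {(Alpha, Xia, 40), (Lyra, Bo, 13), (Lyra, Bo, 37), (Lyra, Dee, 13), (Lyra, Dee, 37), (Lyra, Rae, 13), (Lyra, Rae, 37)}.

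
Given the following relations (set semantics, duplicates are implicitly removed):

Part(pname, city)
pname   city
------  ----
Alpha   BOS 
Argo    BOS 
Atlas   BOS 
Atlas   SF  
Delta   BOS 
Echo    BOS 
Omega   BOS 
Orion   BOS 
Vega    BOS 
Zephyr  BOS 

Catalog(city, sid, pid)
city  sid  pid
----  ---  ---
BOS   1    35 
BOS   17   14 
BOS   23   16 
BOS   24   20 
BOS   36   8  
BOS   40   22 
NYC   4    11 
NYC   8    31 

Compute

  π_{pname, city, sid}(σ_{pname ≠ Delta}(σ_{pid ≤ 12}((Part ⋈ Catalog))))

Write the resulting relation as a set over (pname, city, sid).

Natural join on city: {(Alpha, BOS, 1, 35), (Alpha, BOS, 17, 14), (Alpha, BOS, 23, 16), (Alpha, BOS, 24, 20), (Alpha, BOS, 36, 8), (Alpha, BOS, 40, 22), (Argo, BOS, 1, 35), (Argo, BOS, 17, 14), (Argo, BOS, 23, 16), (Argo, BOS, 24, 20), (Argo, BOS, 36, 8), (Argo, BOS, 40, 22), (Atlas, BOS, 1, 35), (Atlas, BOS, 17, 14), (Atlas, BOS, 23, 16), (Atlas, BOS, 24, 20), (Atlas, BOS, 36, 8), (Atlas, BOS, 40, 22), (Delta, BOS, 1, 35), (Delta, BOS, 17, 14), (Delta, BOS, 23, 16), (Delta, BOS, 24, 20), (Delta, BOS, 36, 8), (Delta, BOS, 40, 22), (Echo, BOS, 1, 35), (Echo, BOS, 17, 14), (Echo, BOS, 23, 16), (Echo, BOS, 24, 20), (Echo, BOS, 36, 8), (Echo, BOS, 40, 22), (Omega, BOS, 1, 35), (Omega, BOS, 17, 14), (Omega, BOS, 23, 16), (Omega, BOS, 24, 20), (Omega, BOS, 36, 8), (Omega, BOS, 40, 22), (Orion, BOS, 1, 35), (Orion, BOS, 17, 14), (Orion, BOS, 23, 16), (Orion, BOS, 24, 20), (Orion, BOS, 36, 8), (Orion, BOS, 40, 22), (Vega, BOS, 1, 35), (Vega, BOS, 17, 14), (Vega, BOS, 23, 16), (Vega, BOS, 24, 20), (Vega, BOS, 36, 8), (Vega, BOS, 40, 22), (Zephyr, BOS, 1, 35), (Zephyr, BOS, 17, 14), (Zephyr, BOS, 23, 16), (Zephyr, BOS, 24, 20), (Zephyr, BOS, 36, 8), (Zephyr, BOS, 40, 22)}
Apply σ_{pid ≤ 12}; surviving tuples: {(Alpha, BOS, 36, 8), (Argo, BOS, 36, 8), (Atlas, BOS, 36, 8), (Delta, BOS, 36, 8), (Echo, BOS, 36, 8), (Omega, BOS, 36, 8), (Orion, BOS, 36, 8), (Vega, BOS, 36, 8), (Zephyr, BOS, 36, 8)}
Apply σ_{pname ≠ Delta}; surviving tuples: {(Alpha, BOS, 36, 8), (Argo, BOS, 36, 8), (Atlas, BOS, 36, 8), (Echo, BOS, 36, 8), (Omega, BOS, 36, 8), (Orion, BOS, 36, 8), (Vega, BOS, 36, 8), (Zephyr, BOS, 36, 8)}
π_{pname, city, sid} gives {(Alpha, BOS, 36), (Argo, BOS, 36), (Atlas, BOS, 36), (Echo, BOS, 36), (Omega, BOS, 36), (Orion, BOS, 36), (Vega, BOS, 36), (Zephyr, BOS, 36)}.

{(Alpha, BOS, 36), (Argo, BOS, 36), (Atlas, BOS, 36), (Echo, BOS, 36), (Omega, BOS, 36), (Orion, BOS, 36), (Vega, BOS, 36), (Zephyr, BOS, 36)}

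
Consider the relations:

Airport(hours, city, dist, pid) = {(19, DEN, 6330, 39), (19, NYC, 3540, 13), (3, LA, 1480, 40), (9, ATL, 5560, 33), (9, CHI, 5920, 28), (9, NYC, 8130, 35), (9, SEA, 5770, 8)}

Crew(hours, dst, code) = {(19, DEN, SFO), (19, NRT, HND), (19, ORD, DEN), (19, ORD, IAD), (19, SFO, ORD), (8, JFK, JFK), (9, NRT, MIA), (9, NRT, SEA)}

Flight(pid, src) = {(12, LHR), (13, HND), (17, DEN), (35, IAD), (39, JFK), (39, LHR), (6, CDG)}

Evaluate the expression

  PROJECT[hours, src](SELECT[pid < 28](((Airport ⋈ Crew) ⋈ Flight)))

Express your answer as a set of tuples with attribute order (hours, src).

{(19, HND)}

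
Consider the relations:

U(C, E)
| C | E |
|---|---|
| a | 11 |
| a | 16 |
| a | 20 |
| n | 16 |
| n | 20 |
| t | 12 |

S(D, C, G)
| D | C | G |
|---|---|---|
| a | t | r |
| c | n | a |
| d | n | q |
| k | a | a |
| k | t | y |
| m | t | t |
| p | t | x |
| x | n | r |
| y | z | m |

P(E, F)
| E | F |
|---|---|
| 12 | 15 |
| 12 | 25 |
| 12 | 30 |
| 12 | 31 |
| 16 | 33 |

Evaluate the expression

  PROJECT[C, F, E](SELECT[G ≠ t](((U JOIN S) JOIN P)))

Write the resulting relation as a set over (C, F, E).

{(a, 33, 16), (n, 33, 16), (t, 15, 12), (t, 25, 12), (t, 30, 12), (t, 31, 12)}

Joining U and S on C yields {(a, 11, k, a), (a, 16, k, a), (a, 20, k, a), (n, 16, c, a), (n, 16, d, q), (n, 16, x, r), (n, 20, c, a), (n, 20, d, q), (n, 20, x, r), (t, 12, a, r), (t, 12, k, y), (t, 12, m, t), (t, 12, p, x)}.
Joining (U JOIN S) and P on E yields {(a, 16, k, a, 33), (n, 16, c, a, 33), (n, 16, d, q, 33), (n, 16, x, r, 33), (t, 12, a, r, 15), (t, 12, a, r, 25), (t, 12, a, r, 30), (t, 12, a, r, 31), (t, 12, k, y, 15), (t, 12, k, y, 25), (t, 12, k, y, 30), (t, 12, k, y, 31), (t, 12, m, t, 15), (t, 12, m, t, 25), (t, 12, m, t, 30), (t, 12, m, t, 31), (t, 12, p, x, 15), (t, 12, p, x, 25), (t, 12, p, x, 30), (t, 12, p, x, 31)}.
Selection G ≠ t: {(a, 16, k, a, 33), (n, 16, c, a, 33), (n, 16, d, q, 33), (n, 16, x, r, 33), (t, 12, a, r, 15), (t, 12, a, r, 25), (t, 12, a, r, 30), (t, 12, a, r, 31), (t, 12, k, y, 15), (t, 12, k, y, 25), (t, 12, k, y, 30), (t, 12, k, y, 31), (t, 12, p, x, 15), (t, 12, p, x, 25), (t, 12, p, x, 30), (t, 12, p, x, 31)}
Projecting to C, F, E (10 duplicate(s) eliminated): {(a, 33, 16), (n, 33, 16), (t, 15, 12), (t, 25, 12), (t, 30, 12), (t, 31, 12)}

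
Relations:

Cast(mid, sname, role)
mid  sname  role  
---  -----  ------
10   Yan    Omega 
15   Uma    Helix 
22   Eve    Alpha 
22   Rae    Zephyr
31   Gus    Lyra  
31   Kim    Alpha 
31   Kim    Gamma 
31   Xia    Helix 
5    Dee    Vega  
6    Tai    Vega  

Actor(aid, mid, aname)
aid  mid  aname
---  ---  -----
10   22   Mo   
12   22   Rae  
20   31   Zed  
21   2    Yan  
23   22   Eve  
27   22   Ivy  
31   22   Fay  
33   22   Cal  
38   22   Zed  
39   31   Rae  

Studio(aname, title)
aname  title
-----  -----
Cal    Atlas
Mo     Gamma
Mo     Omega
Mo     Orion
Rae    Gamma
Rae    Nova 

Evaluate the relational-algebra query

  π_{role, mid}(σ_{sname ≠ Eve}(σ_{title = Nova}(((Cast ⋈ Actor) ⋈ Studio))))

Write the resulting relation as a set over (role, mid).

Cast ⋈ Actor (natural join on mid): {(22, Eve, Alpha, 10, Mo), (22, Eve, Alpha, 12, Rae), (22, Eve, Alpha, 23, Eve), (22, Eve, Alpha, 27, Ivy), (22, Eve, Alpha, 31, Fay), (22, Eve, Alpha, 33, Cal), (22, Eve, Alpha, 38, Zed), (22, Rae, Zephyr, 10, Mo), (22, Rae, Zephyr, 12, Rae), (22, Rae, Zephyr, 23, Eve), (22, Rae, Zephyr, 27, Ivy), (22, Rae, Zephyr, 31, Fay), (22, Rae, Zephyr, 33, Cal), (22, Rae, Zephyr, 38, Zed), (31, Gus, Lyra, 20, Zed), (31, Gus, Lyra, 39, Rae), (31, Kim, Alpha, 20, Zed), (31, Kim, Alpha, 39, Rae), (31, Kim, Gamma, 20, Zed), (31, Kim, Gamma, 39, Rae), (31, Xia, Helix, 20, Zed), (31, Xia, Helix, 39, Rae)}
(Cast ⋈ Actor) ⋈ Studio (natural join on aname): {(22, Eve, Alpha, 10, Mo, Gamma), (22, Eve, Alpha, 10, Mo, Omega), (22, Eve, Alpha, 10, Mo, Orion), (22, Eve, Alpha, 12, Rae, Gamma), (22, Eve, Alpha, 12, Rae, Nova), (22, Eve, Alpha, 33, Cal, Atlas), (22, Rae, Zephyr, 10, Mo, Gamma), (22, Rae, Zephyr, 10, Mo, Omega), (22, Rae, Zephyr, 10, Mo, Orion), (22, Rae, Zephyr, 12, Rae, Gamma), (22, Rae, Zephyr, 12, Rae, Nova), (22, Rae, Zephyr, 33, Cal, Atlas), (31, Gus, Lyra, 39, Rae, Gamma), (31, Gus, Lyra, 39, Rae, Nova), (31, Kim, Alpha, 39, Rae, Gamma), (31, Kim, Alpha, 39, Rae, Nova), (31, Kim, Gamma, 39, Rae, Gamma), (31, Kim, Gamma, 39, Rae, Nova), (31, Xia, Helix, 39, Rae, Gamma), (31, Xia, Helix, 39, Rae, Nova)}
σ[title = Nova]: keep tuples satisfying title = Nova → {(22, Eve, Alpha, 12, Rae, Nova), (22, Rae, Zephyr, 12, Rae, Nova), (31, Gus, Lyra, 39, Rae, Nova), (31, Kim, Alpha, 39, Rae, Nova), (31, Kim, Gamma, 39, Rae, Nova), (31, Xia, Helix, 39, Rae, Nova)}
σ[sname ≠ Eve]: keep tuples satisfying sname ≠ Eve → {(22, Rae, Zephyr, 12, Rae, Nova), (31, Gus, Lyra, 39, Rae, Nova), (31, Kim, Alpha, 39, Rae, Nova), (31, Kim, Gamma, 39, Rae, Nova), (31, Xia, Helix, 39, Rae, Nova)}
Projecting to role, mid: {(Alpha, 31), (Gamma, 31), (Helix, 31), (Lyra, 31), (Zephyr, 22)}

{(Alpha, 31), (Gamma, 31), (Helix, 31), (Lyra, 31), (Zephyr, 22)}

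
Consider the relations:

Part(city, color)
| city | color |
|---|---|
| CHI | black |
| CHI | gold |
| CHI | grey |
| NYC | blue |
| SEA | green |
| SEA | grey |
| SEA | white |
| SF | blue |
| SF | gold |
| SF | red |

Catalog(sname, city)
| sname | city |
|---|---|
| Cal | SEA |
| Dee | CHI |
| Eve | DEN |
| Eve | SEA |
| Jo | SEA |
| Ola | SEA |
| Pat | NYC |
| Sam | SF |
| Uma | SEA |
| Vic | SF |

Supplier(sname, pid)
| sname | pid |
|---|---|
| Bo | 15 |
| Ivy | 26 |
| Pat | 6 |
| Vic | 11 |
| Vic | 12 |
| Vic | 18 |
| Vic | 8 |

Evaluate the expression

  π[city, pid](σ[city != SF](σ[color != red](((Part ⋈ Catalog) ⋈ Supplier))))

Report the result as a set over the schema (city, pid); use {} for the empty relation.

Joining Part and Catalog on city yields {(CHI, black, Dee), (CHI, gold, Dee), (CHI, grey, Dee), (NYC, blue, Pat), (SEA, green, Cal), (SEA, green, Eve), (SEA, green, Jo), (SEA, green, Ola), (SEA, green, Uma), (SEA, grey, Cal), (SEA, grey, Eve), (SEA, grey, Jo), (SEA, grey, Ola), (SEA, grey, Uma), (SEA, white, Cal), (SEA, white, Eve), (SEA, white, Jo), (SEA, white, Ola), (SEA, white, Uma), (SF, blue, Sam), (SF, blue, Vic), (SF, gold, Sam), (SF, gold, Vic), (SF, red, Sam), (SF, red, Vic)}.
Joining (Part ⋈ Catalog) and Supplier on sname yields {(NYC, blue, Pat, 6), (SF, blue, Vic, 11), (SF, blue, Vic, 12), (SF, blue, Vic, 18), (SF, blue, Vic, 8), (SF, gold, Vic, 11), (SF, gold, Vic, 12), (SF, gold, Vic, 18), (SF, gold, Vic, 8), (SF, red, Vic, 11), (SF, red, Vic, 12), (SF, red, Vic, 18), (SF, red, Vic, 8)}.
Filtering on color != red leaves {(NYC, blue, Pat, 6), (SF, blue, Vic, 11), (SF, blue, Vic, 12), (SF, blue, Vic, 18), (SF, blue, Vic, 8), (SF, gold, Vic, 11), (SF, gold, Vic, 12), (SF, gold, Vic, 18), (SF, gold, Vic, 8)}.
Filtering on city != SF leaves {(NYC, blue, Pat, 6)}.
π[city, pid]: project onto (city, pid) → {(NYC, 6)}

{(NYC, 6)}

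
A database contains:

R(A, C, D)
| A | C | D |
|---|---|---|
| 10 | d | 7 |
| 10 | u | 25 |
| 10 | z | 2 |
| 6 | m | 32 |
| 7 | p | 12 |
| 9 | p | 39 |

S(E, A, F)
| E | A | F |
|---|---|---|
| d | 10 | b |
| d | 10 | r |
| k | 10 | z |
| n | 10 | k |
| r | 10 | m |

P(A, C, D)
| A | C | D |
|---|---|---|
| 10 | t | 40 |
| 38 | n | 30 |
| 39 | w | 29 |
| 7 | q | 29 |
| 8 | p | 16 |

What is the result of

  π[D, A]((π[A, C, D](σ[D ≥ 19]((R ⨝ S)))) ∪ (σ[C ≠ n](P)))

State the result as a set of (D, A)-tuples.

{(16, 8), (25, 10), (29, 39), (29, 7), (40, 10)}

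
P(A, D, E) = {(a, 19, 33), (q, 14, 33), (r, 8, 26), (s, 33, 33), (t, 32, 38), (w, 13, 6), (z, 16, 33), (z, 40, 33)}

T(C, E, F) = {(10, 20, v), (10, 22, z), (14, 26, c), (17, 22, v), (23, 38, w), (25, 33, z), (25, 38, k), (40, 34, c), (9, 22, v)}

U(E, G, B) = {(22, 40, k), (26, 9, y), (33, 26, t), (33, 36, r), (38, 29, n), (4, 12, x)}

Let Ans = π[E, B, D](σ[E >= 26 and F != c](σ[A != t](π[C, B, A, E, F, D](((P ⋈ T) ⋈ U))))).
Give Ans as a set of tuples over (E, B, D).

P ⋈ T (natural join on E): {(a, 19, 33, 25, z), (q, 14, 33, 25, z), (r, 8, 26, 14, c), (s, 33, 33, 25, z), (t, 32, 38, 23, w), (t, 32, 38, 25, k), (z, 16, 33, 25, z), (z, 40, 33, 25, z)}
(P ⋈ T) ⋈ U (natural join on E): {(a, 19, 33, 25, z, 26, t), (a, 19, 33, 25, z, 36, r), (q, 14, 33, 25, z, 26, t), (q, 14, 33, 25, z, 36, r), (r, 8, 26, 14, c, 9, y), (s, 33, 33, 25, z, 26, t), (s, 33, 33, 25, z, 36, r), (t, 32, 38, 23, w, 29, n), (t, 32, 38, 25, k, 29, n), (z, 16, 33, 25, z, 26, t), (z, 16, 33, 25, z, 36, r), (z, 40, 33, 25, z, 26, t), (z, 40, 33, 25, z, 36, r)}
Keep only column(s) C, B, A, E, F, D: {(14, y, r, 26, c, 8), (23, n, t, 38, w, 32), (25, n, t, 38, k, 32), (25, r, a, 33, z, 19), (25, r, q, 33, z, 14), (25, r, s, 33, z, 33), (25, r, z, 33, z, 16), (25, r, z, 33, z, 40), (25, t, a, 33, z, 19), (25, t, q, 33, z, 14), (25, t, s, 33, z, 33), (25, t, z, 33, z, 16), (25, t, z, 33, z, 40)}
Selection A != t: {(14, y, r, 26, c, 8), (25, r, a, 33, z, 19), (25, r, q, 33, z, 14), (25, r, s, 33, z, 33), (25, r, z, 33, z, 16), (25, r, z, 33, z, 40), (25, t, a, 33, z, 19), (25, t, q, 33, z, 14), (25, t, s, 33, z, 33), (25, t, z, 33, z, 16), (25, t, z, 33, z, 40)}
Selection E >= 26 and F != c: {(25, r, a, 33, z, 19), (25, r, q, 33, z, 14), (25, r, s, 33, z, 33), (25, r, z, 33, z, 16), (25, r, z, 33, z, 40), (25, t, a, 33, z, 19), (25, t, q, 33, z, 14), (25, t, s, 33, z, 33), (25, t, z, 33, z, 16), (25, t, z, 33, z, 40)}
Keep only column(s) E, B, D: {(33, r, 14), (33, r, 16), (33, r, 19), (33, r, 33), (33, r, 40), (33, t, 14), (33, t, 16), (33, t, 19), (33, t, 33), (33, t, 40)}

{(33, r, 14), (33, r, 16), (33, r, 19), (33, r, 33), (33, r, 40), (33, t, 14), (33, t, 16), (33, t, 19), (33, t, 33), (33, t, 40)}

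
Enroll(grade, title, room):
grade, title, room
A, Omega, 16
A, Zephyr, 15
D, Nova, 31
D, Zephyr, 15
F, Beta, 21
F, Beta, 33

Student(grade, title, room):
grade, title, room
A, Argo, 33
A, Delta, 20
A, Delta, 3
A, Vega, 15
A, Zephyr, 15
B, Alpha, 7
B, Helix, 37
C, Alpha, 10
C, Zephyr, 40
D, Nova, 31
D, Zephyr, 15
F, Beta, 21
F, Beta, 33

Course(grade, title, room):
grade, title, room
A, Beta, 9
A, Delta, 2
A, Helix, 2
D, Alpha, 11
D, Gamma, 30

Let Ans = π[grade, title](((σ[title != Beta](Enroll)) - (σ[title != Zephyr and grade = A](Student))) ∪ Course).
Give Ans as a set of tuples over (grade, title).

σ[title != Beta]: keep tuples satisfying title != Beta → {(A, Omega, 16), (A, Zephyr, 15), (D, Nova, 31), (D, Zephyr, 15)}
σ[title != Zephyr and grade = A]: keep tuples satisfying title != Zephyr and grade = A → {(A, Argo, 33), (A, Delta, 20), (A, Delta, 3), (A, Vega, 15)}
Difference: {(A, Omega, 16), (A, Zephyr, 15), (D, Nova, 31), (D, Zephyr, 15)} with {(A, Argo, 33), (A, Delta, 20), (A, Delta, 3), (A, Vega, 15)} → {(A, Omega, 16), (A, Zephyr, 15), (D, Nova, 31), (D, Zephyr, 15)}
Union: {(A, Omega, 16), (A, Zephyr, 15), (D, Nova, 31), (D, Zephyr, 15)} with {(A, Beta, 9), (A, Delta, 2), (A, Helix, 2), (D, Alpha, 11), (D, Gamma, 30)} → {(A, Beta, 9), (A, Delta, 2), (A, Helix, 2), (A, Omega, 16), (A, Zephyr, 15), (D, Alpha, 11), (D, Gamma, 30), (D, Nova, 31), (D, Zephyr, 15)}
Keep only column(s) grade, title: {(A, Beta), (A, Delta), (A, Helix), (A, Omega), (A, Zephyr), (D, Alpha), (D, Gamma), (D, Nova), (D, Zephyr)}

{(A, Beta), (A, Delta), (A, Helix), (A, Omega), (A, Zephyr), (D, Alpha), (D, Gamma), (D, Nova), (D, Zephyr)}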